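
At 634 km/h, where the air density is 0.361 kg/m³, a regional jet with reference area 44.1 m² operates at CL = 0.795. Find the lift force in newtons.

L = 1.96×10^5 N

Convert speed: v = 634 km/h ÷ 3.6 = 176.1 m/s.
Dynamic pressure q = ½ρv² = ½ × 0.361 × 176.1² = 5598 Pa.
L = q·S·CL = 5598 × 44.1 × 0.795 = 1.96×10^5 N ≈ 196 kN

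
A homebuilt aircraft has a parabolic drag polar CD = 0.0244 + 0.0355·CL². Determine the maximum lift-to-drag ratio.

(L/D)max = 17

For CD = CD0 + K·CL², (L/D)max occurs at CL* = √(CD0/K) and equals 1/(2√(K·CD0)).
(L/D)max = 1/(2√(0.0355 × 0.0244)) = 1/(2 × 0.02943) = 17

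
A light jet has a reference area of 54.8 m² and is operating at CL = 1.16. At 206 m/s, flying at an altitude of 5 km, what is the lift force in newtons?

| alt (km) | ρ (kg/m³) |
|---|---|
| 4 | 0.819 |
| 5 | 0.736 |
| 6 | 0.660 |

At 5 km, from the table: ρ = 0.736 kg/m³.
L = ½ρv²S·CL = ½ × 0.736 × 206² × 54.8 × 1.16 = 9.93×10^5 N ≈ 993 kN

L = 9.93×10^5 N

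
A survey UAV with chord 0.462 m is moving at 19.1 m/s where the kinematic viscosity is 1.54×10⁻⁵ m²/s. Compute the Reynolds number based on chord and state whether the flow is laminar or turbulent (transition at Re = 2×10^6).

Re = 5.73×10^5 (laminar)

Re = v·c/ν = 19.1 × 0.462 / (1.54×10⁻⁵) = 5.73×10^5
Since 5.73×10^5 < 2×10^6, the flow is laminar.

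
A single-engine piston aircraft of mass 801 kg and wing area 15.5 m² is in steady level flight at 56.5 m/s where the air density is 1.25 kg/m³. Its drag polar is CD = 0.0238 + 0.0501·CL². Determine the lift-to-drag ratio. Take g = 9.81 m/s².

Weight W = mg = 801 × 9.81 = 7857.8 N; in level flight L = W.
Dynamic pressure q = 0.5 × 1.25 × 56.5² = 1995 Pa.
CL = W/(q·S) = 7857.8 / (1995 × 15.5) = 0.2541.
CD = 0.0238 + 0.0501 × 0.2541² = 0.02703.
L/D = CL/CD = 0.2541 / 0.02703 = 9.4

L/D = 9.4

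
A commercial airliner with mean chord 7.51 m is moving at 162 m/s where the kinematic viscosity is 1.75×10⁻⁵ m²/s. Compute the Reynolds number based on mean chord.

Re = v·c/ν = 162 × 7.51 / (1.75×10⁻⁵) = 6.95×10^7

Re = 6.95×10^7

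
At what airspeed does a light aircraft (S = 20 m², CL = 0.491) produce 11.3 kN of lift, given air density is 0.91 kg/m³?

L = ½ρv²S·CL ⇒ v = √(2L/(ρ·S·CL))
v = √(2 × 11300 / (0.91 × 20 × 0.491)) = √2529 = 50.3 m/s

v = 50.3 m/s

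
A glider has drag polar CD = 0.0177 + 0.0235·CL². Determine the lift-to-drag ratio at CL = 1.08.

CD = 0.0177 + 0.0235 × 1.08² = 0.04511
L/D = CL/CD = 1.08 / 0.04511 = 23.9

L/D = 23.9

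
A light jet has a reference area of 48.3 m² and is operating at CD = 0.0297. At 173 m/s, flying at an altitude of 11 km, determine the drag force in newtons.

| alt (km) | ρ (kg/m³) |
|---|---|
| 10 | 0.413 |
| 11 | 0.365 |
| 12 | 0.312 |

D = 7840 N

At 11 km, from the table: ρ = 0.365 kg/m³.
D = ½ρv²S·CD = ½ × 0.365 × 173² × 48.3 × 0.0297 = 7840 N ≈ 7.84 kN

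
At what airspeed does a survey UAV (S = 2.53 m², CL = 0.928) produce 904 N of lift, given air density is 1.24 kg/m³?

v = 24.9 m/s

L = ½ρv²S·CL ⇒ v = √(2L/(ρ·S·CL))
v = √(2 × 904 / (1.24 × 2.53 × 0.928)) = √621 = 24.9 m/s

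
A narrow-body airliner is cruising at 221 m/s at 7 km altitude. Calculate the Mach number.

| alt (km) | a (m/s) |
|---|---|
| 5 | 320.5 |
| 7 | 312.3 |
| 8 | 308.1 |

M = 0.708

At 7 km, from the table: a = 312.3 m/s.
M = v/a = 221 / 312.3 = 0.708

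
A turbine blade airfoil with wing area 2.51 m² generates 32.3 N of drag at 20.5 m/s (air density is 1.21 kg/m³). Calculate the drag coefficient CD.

CD = 0.0506

From D = ½ρv²S·CD, rearranging gives CD = 2D/(ρv²S).
CD = 2 × 32.3 / (1.21 × 20.5² × 2.51) = 0.0506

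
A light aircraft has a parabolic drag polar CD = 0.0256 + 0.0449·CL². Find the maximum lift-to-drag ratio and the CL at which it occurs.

For CD = CD0 + K·CL², (L/D)max occurs at CL* = √(CD0/K) and equals 1/(2√(K·CD0)).
(L/D)max = 1/(2√(0.0449 × 0.0256)) = 1/(2 × 0.0339) = 14.7
CL* = √(0.0256/0.0449) = 0.755

(L/D)max = 14.7, at CL = 0.755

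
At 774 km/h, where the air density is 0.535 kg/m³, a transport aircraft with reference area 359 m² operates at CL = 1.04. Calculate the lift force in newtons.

L = 4.62×10^6 N

Convert speed: v = 774 km/h ÷ 3.6 = 215 m/s.
L = ½ρv²S·CL = ½ × 0.535 × 215² × 359 × 1.04 = 4.62×10^6 N ≈ 4620 kN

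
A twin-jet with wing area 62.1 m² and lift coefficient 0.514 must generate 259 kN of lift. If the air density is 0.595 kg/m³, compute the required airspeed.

L = ½ρv²S·CL ⇒ v = √(2L/(ρ·S·CL))
v = √(2 × 2.59×10^5 / (0.595 × 62.1 × 0.514)) = √27270 = 165 m/s

v = 165 m/s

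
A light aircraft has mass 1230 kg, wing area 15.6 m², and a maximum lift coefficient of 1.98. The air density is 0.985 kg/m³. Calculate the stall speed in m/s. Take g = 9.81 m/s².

V_stall = 28.2 m/s

Weight W = mg = 1230 × 9.81 = 12070 N.
V_stall = √(2W/(ρ·S·CL,max)) = √(2 × 12070 / (0.985 × 15.6 × 1.98))
V_stall = √793.2 = 28.2 m/s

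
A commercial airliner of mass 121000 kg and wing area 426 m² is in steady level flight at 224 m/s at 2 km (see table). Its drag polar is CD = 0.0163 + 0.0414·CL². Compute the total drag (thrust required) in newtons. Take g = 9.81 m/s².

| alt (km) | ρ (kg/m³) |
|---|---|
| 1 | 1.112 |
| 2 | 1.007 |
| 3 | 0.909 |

D = 1.81×10^5 N

At 2 km, from the table: ρ = 1.007 kg/m³.
In steady level flight, lift balances weight: W = mg = 121000 × 9.81 = 1.187×10^6 N.
Dynamic pressure q = 0.5 × 1.007 × 224² = 25260 Pa.
CL = 2W/(ρv²S) = 2×1.187×10^6/(1.007×224²×426) = 0.1103.
CD = 0.0163 + 0.0414 × 0.1103² = 0.0168.
D = q·S·CD = 25260 × 426 × 0.0168 = 1.808×10^5 N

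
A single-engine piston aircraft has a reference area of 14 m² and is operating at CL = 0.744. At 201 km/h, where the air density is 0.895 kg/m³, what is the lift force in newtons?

L = 14500 N

Convert speed: v = 201 km/h ÷ 3.6 = 55.83 m/s.
Dynamic pressure q = ½ρv² = ½ × 0.895 × 55.83² = 1395 Pa.
L = q·S·CL = 1395 × 14 × 0.744 = 14500 N ≈ 14.5 kN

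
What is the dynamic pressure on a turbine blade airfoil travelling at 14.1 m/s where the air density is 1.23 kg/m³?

q = ½ρv² = ½ × 1.23 × 14.1² = 122 Pa

q = 122 Pa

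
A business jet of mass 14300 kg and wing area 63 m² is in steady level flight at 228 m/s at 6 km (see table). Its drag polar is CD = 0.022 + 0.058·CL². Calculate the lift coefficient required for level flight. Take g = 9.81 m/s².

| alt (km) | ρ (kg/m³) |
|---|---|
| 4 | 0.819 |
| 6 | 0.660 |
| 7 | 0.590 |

CL = 0.13

At 6 km, from the table: ρ = 0.660 kg/m³.
Level flight ⇒ L = W = m·g = 14300 × 9.81 = 1.4028×10^5 N.
Dynamic pressure q = 0.5 × 0.66 × 228² = 17150 Pa.
CL = 2W/(ρv²S) = 2×1.4028×10^5/(0.66×228²×63) = 0.1298.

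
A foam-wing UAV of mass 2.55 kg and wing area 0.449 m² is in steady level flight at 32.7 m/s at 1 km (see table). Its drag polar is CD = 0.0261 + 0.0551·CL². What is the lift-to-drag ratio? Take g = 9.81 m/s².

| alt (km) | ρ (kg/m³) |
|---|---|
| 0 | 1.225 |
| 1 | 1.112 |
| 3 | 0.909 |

L/D = 3.53

At 1 km, from the table: ρ = 1.112 kg/m³.
Weight W = mg = 2.55 × 9.81 = 25.015 N; in level flight L = W.
Dynamic pressure q = 0.5 × 1.112 × 32.7² = 594.5 Pa.
Required CL = L/(qS) = 25.015/(594.5·0.449) = 0.09371.
CD = 0.0261 + 0.0551 × 0.09371² = 0.02658.
L/D = CL/CD = 0.09371 / 0.02658 = 3.53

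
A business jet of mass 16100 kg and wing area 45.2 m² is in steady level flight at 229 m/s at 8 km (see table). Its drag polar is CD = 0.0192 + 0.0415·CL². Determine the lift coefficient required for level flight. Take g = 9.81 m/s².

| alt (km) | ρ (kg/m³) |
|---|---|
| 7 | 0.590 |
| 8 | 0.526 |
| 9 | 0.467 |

CL = 0.253

At 8 km, from the table: ρ = 0.526 kg/m³.
Weight W = mg = 16100 × 9.81 = 1.5794×10^5 N; in level flight L = W.
Dynamic pressure q = 0.5 × 0.526 × 229² = 13790 Pa.
CL = 2W/(ρv²S) = 2×1.5794×10^5/(0.526×229²×45.2) = 0.2534.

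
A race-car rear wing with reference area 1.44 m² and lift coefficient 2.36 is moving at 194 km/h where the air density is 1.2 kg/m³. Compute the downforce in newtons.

Convert speed: v = 194 km/h ÷ 3.6 = 53.89 m/s.
Dynamic pressure q = ½ρv² = ½ × 1.2 × 53.89² = 1742 Pa.
L = q·S·CL = 1742 × 1.44 × 2.36 = 5920 N ≈ 5.92 kN

L = 5920 N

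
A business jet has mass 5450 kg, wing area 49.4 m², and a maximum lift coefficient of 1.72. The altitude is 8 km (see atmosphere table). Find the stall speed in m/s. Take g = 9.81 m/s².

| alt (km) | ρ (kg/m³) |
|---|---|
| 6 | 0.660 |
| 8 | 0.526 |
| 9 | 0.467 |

V_stall = 48.9 m/s

At 8 km, from the table: ρ = 0.526 kg/m³.
Weight W = mg = 5450 × 9.81 = 53460 N.
From L = ½ρV²S·CL,max = W: V_stall = √(2W/(ρSCL,max)) = √(2·53460/(0.526·49.4·1.72))
V_stall = √2393 = 48.9 m/s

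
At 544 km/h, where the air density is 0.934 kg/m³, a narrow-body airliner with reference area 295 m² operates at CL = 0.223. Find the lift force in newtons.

L = 7.02×10^5 N

Convert speed: v = 544 km/h ÷ 3.6 = 151.1 m/s.
L = ½ρv²S·CL = ½ × 0.934 × 151.1² × 295 × 0.223 = 7.02×10^5 N ≈ 702 kN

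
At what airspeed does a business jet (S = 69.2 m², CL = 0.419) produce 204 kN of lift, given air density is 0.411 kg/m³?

L = ½ρv²S·CL ⇒ v = √(2L/(ρ·S·CL))
v = √(2 × 2.04×10^5 / (0.411 × 69.2 × 0.419)) = √34240 = 185 m/s

v = 185 m/s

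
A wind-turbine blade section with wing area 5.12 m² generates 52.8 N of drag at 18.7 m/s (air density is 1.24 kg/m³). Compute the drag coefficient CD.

CD = 0.0476

From D = ½ρv²S·CD, rearranging gives CD = 2D/(ρv²S).
CD = 2 × 52.8 / (1.24 × 18.7² × 5.12) = 0.0476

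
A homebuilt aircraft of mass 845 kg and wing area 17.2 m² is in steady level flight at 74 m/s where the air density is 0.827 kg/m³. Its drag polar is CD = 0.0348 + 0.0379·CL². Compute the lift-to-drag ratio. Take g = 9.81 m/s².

Level flight ⇒ L = W = m·g = 845 × 9.81 = 8289.5 N.
Dynamic pressure q = 0.5 × 0.827 × 74² = 2264 Pa.
CL = 2W/(ρv²S) = 2×8289.5/(0.827×74²×17.2) = 0.2128.
CD = 0.0348 + 0.0379 × 0.2128² = 0.03652.
L/D = CL/CD = 0.2128 / 0.03652 = 5.83

L/D = 5.83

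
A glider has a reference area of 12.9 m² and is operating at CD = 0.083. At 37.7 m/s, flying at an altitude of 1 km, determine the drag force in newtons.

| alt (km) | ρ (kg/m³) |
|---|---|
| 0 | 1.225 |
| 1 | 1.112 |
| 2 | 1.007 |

D = 846 N

At 1 km, from the table: ρ = 1.112 kg/m³.
Dynamic pressure q = ½ρv² = ½ × 1.112 × 37.7² = 790.2 Pa.
D = q·S·CD = 790.2 × 12.9 × 0.083 = 846 N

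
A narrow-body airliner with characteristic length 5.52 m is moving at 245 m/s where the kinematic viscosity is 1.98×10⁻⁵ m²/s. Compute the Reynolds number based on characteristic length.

Re = v·c/ν = 245 × 5.52 / (1.98×10⁻⁵) = 6.83×10^7

Re = 6.83×10^7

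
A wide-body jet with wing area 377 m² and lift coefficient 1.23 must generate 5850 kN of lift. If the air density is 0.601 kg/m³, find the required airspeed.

L = ½ρv²S·CL ⇒ v = √(2L/(ρ·S·CL))
v = √(2 × 5.85×10^6 / (0.601 × 377 × 1.23)) = √41980 = 205 m/s

v = 205 m/s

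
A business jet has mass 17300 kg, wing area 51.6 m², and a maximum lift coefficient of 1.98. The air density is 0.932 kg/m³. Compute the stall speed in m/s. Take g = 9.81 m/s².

At stall, lift equals weight: L = W = m·g = 17300 × 9.81 = 1.697×10^5 N.
From L = ½ρV²S·CL,max = W: V_stall = √(2W/(ρSCL,max)) = √(2·1.697×10^5/(0.932·51.6·1.98))
V_stall = √3565 = 59.7 m/s

V_stall = 59.7 m/s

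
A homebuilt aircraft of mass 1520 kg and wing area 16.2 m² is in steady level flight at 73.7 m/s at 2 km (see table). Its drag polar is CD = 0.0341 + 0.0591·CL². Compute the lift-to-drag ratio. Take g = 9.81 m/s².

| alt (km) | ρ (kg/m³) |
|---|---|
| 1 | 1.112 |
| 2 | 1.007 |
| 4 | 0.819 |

L/D = 8.25

At 2 km, from the table: ρ = 1.007 kg/m³.
In steady level flight, lift balances weight: W = mg = 1520 × 9.81 = 14911 N.
Dynamic pressure q = 0.5 × 1.007 × 73.7² = 2735 Pa.
CL = 2W/(ρv²S) = 2×14911/(1.007×73.7²×16.2) = 0.3366.
CD = 0.0341 + 0.0591 × 0.3366² = 0.04079.
L/D = CL/CD = 0.3366 / 0.04079 = 8.25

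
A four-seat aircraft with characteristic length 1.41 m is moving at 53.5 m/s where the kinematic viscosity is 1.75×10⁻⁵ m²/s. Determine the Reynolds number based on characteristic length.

Re = 4.31×10^6

Re = v·c/ν = 53.5 × 1.41 / (1.75×10⁻⁵) = 4.31×10^6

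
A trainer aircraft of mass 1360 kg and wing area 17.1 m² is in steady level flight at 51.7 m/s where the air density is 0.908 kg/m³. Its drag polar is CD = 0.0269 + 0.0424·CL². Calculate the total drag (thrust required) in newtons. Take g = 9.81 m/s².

D = 922 N

Weight W = mg = 1360 × 9.81 = 13342 N; in level flight L = W.
Dynamic pressure q = 0.5 × 0.908 × 51.7² = 1213 Pa.
Required CL = L/(qS) = 13342/(1213·17.1) = 0.6429.
CD = 0.0269 + 0.0424 × 0.6429² = 0.04443.
D = q·S·CD = 1213 × 17.1 × 0.04443 = 921.9 N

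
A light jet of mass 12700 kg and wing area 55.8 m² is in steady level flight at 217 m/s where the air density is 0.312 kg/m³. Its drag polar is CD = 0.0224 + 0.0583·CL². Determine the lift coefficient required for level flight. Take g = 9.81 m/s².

CL = 0.304

In steady level flight, lift balances weight: W = mg = 12700 × 9.81 = 1.2459×10^5 N.
q = ½ρv² = ½ × 0.312 × 217² = 7346 Pa.
Required CL = L/(qS) = 1.2459×10^5/(7346·55.8) = 0.3039.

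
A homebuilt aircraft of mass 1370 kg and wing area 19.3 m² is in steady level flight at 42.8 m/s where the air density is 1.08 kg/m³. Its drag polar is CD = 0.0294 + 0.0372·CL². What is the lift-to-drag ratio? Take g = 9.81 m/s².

Weight W = mg = 1370 × 9.81 = 13440 N; in level flight L = W.
Dynamic pressure q = 0.5 × 1.08 × 42.8² = 989.2 Pa.
CL = 2W/(ρv²S) = 2×13440/(1.08×42.8²×19.3) = 0.704.
CD = 0.0294 + 0.0372 × 0.704² = 0.04784.
L/D = CL/CD = 0.704 / 0.04784 = 14.7

L/D = 14.7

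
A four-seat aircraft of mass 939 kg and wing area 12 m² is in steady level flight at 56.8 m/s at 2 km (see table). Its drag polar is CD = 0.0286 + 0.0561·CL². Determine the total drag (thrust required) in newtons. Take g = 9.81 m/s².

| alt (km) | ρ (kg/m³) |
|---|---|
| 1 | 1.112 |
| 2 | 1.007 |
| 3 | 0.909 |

At 2 km, from the table: ρ = 1.007 kg/m³.
In steady level flight, lift balances weight: W = mg = 939 × 9.81 = 9211.6 N.
q = ½ρv² = ½ × 1.007 × 56.8² = 1624 Pa.
CL = 2W/(ρv²S) = 2×9211.6/(1.007×56.8²×12) = 0.4726.
CD = 0.0286 + 0.0561 × 0.4726² = 0.04113.
D = q·S·CD = 1624 × 12 × 0.04113 = 801.7 N

D = 802 N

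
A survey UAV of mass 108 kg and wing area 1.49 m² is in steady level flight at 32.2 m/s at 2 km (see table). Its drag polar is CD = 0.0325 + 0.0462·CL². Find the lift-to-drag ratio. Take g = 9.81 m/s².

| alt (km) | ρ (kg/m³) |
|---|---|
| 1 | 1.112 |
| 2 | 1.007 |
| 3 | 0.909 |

At 2 km, from the table: ρ = 1.007 kg/m³.
In steady level flight, lift balances weight: W = mg = 108 × 9.81 = 1059.5 N.
Dynamic pressure q = 0.5 × 1.007 × 32.2² = 522 Pa.
Required CL = L/(qS) = 1059.5/(522·1.49) = 1.362.
CD = 0.0325 + 0.0462 × 1.362² = 0.1182.
L/D = CL/CD = 1.362 / 0.1182 = 11.5

L/D = 11.5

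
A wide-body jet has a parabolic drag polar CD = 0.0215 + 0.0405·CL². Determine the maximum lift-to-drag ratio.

(L/D)max = 16.9

For CD = CD0 + K·CL², (L/D)max occurs at CL* = √(CD0/K) and equals 1/(2√(K·CD0)).
(L/D)max = 1/(2√(0.0405 × 0.0215)) = 1/(2 × 0.02951) = 16.9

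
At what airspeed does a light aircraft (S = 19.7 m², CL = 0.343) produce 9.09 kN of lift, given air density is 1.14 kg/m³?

v = 48.6 m/s

L = ½ρv²S·CL ⇒ v = √(2L/(ρ·S·CL))
v = √(2 × 9090 / (1.14 × 19.7 × 0.343)) = √2360 = 48.6 m/s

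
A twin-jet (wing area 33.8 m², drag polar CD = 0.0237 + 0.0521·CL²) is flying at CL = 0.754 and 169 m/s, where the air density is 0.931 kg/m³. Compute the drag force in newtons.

D = 24000 N

CD = 0.0237 + 0.0521 × 0.754² = 0.05332
D = ½ρv²S·CD = ½ × 0.931 × 169² × 33.8 × 0.05332 = 24000 N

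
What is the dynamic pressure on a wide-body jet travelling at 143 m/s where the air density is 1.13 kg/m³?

q = 11600 Pa

q = ½ρv² = ½ × 1.13 × 143² = 11600 Pa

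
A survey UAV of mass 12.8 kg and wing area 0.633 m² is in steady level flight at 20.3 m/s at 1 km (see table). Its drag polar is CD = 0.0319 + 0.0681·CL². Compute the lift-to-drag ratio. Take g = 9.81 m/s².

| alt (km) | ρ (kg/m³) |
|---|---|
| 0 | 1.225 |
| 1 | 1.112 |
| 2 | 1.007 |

L/D = 10.4

At 1 km, from the table: ρ = 1.112 kg/m³.
Weight W = mg = 12.8 × 9.81 = 125.57 N; in level flight L = W.
q = ½ρv² = ½ × 1.112 × 20.3² = 229.1 Pa.
CL = W/(q·S) = 125.57 / (229.1 × 0.633) = 0.8658.
CD = 0.0319 + 0.0681 × 0.8658² = 0.08295.
L/D = CL/CD = 0.8658 / 0.08295 = 10.4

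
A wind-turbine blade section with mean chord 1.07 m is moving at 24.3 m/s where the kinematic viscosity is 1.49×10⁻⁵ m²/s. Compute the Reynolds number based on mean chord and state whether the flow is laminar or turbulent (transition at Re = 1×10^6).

Re = v·c/ν = 24.3 × 1.07 / (1.49×10⁻⁵) = 1.75×10^6
Since 1.75×10^6 > 1×10^6, the flow is turbulent.

Re = 1.75×10^6 (turbulent)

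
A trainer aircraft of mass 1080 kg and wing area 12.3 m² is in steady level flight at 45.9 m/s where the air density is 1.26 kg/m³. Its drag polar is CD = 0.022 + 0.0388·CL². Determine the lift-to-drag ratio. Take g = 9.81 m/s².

L/D = 16.9

In steady level flight, lift balances weight: W = mg = 1080 × 9.81 = 10595 N.
q = ½ρv² = ½ × 1.26 × 45.9² = 1327 Pa.
CL = 2W/(ρv²S) = 2×10595/(1.26×45.9²×12.3) = 0.649.
CD = 0.022 + 0.0388 × 0.649² = 0.03834.
L/D = CL/CD = 0.649 / 0.03834 = 16.9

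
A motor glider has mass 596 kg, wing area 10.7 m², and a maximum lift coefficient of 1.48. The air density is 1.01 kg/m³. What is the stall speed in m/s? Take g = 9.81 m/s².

V_stall = 27 m/s

Stall occurs when L = W at CL,max. W = mg = 596 × 9.81 = 5847 N.
V_stall = √(2W/(ρ·S·CL,max)) = √(2 × 5847 / (1.01 × 10.7 × 1.48))
V_stall = √731.1 = 27 m/s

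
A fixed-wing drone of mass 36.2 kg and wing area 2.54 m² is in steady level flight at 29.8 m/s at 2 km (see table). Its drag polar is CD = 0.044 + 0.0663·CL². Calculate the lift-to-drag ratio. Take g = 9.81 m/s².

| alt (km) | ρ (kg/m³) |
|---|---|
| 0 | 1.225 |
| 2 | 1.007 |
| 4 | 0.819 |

At 2 km, from the table: ρ = 1.007 kg/m³.
Weight W = mg = 36.2 × 9.81 = 355.12 N; in level flight L = W.
q = ½ρv² = ½ × 1.007 × 29.8² = 447.1 Pa.
Required CL = L/(qS) = 355.12/(447.1·2.54) = 0.3127.
CD = 0.044 + 0.0663 × 0.3127² = 0.05048.
L/D = CL/CD = 0.3127 / 0.05048 = 6.19

L/D = 6.19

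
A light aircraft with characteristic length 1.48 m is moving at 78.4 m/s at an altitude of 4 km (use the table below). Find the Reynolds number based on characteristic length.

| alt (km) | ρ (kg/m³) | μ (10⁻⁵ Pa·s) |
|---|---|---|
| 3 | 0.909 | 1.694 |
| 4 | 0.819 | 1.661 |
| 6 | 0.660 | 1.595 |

Re = 5.72×10^6

At 4 km, from the table: ρ = 0.819 kg/m³, μ = 1.661×10⁻⁵ Pa·s.
Re = ρ·v·c/μ = 0.819 × 78.4 × 1.48 / (1.661×10⁻⁵) = 5.72×10^6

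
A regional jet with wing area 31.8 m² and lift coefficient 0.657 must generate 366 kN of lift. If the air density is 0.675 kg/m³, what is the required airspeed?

v = 228 m/s

L = ½ρv²S·CL ⇒ v = √(2L/(ρ·S·CL))
v = √(2 × 3.66×10^5 / (0.675 × 31.8 × 0.657)) = √51910 = 228 m/s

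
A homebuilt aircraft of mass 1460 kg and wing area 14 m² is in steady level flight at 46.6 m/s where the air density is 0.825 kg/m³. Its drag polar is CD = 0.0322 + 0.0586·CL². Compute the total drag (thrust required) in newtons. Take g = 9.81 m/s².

Weight W = mg = 1460 × 9.81 = 14323 N; in level flight L = W.
q = ½ρv² = ½ × 0.825 × 46.6² = 895.8 Pa.
CL = W/(q·S) = 14323 / (895.8 × 14) = 1.142.
CD = 0.0322 + 0.0586 × 1.142² = 0.1086.
D = q·S·CD = 895.8 × 14 × 0.1086 = 1362 N

D = 1360 N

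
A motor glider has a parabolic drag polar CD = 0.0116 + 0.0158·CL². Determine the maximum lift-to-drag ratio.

For CD = CD0 + K·CL², (L/D)max occurs at CL* = √(CD0/K) and equals 1/(2√(K·CD0)).
(L/D)max = 1/(2√(0.0158 × 0.0116)) = 1/(2 × 0.01354) = 36.9

(L/D)max = 36.9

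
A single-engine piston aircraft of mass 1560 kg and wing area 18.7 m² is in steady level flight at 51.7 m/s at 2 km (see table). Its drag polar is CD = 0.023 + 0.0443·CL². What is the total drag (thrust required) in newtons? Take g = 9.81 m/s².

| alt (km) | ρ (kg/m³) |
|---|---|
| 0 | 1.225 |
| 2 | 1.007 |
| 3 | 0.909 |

D = 991 N

At 2 km, from the table: ρ = 1.007 kg/m³.
Weight W = mg = 1560 × 9.81 = 15304 N; in level flight L = W.
q = ½ρv² = ½ × 1.007 × 51.7² = 1346 Pa.
CL = W/(q·S) = 15304 / (1346 × 18.7) = 0.6081.
CD = 0.023 + 0.0443 × 0.6081² = 0.03938.
D = q·S·CD = 1346 × 18.7 × 0.03938 = 991.1 N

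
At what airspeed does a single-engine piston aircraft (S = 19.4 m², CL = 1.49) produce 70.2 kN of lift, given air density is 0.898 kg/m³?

v = 73.5 m/s

L = ½ρv²S·CL ⇒ v = √(2L/(ρ·S·CL))
v = √(2 × 70200 / (0.898 × 19.4 × 1.49)) = √5409 = 73.5 m/s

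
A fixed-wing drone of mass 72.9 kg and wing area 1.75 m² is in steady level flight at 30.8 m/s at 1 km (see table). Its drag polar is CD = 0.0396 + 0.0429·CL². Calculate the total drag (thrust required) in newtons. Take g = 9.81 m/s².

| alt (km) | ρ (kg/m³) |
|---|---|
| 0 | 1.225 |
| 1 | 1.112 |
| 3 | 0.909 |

At 1 km, from the table: ρ = 1.112 kg/m³.
Weight W = mg = 72.9 × 9.81 = 715.15 N; in level flight L = W.
q = ½ρv² = ½ × 1.112 × 30.8² = 527.4 Pa.
CL = W/(q·S) = 715.15 / (527.4 × 1.75) = 0.7748.
CD = 0.0396 + 0.0429 × 0.7748² = 0.06535.
D = q·S·CD = 527.4 × 1.75 × 0.06535 = 60.32 N

D = 60.3 N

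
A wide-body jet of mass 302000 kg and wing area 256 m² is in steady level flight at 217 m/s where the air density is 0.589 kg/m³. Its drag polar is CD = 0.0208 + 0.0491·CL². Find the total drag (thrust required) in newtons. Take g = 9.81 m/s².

In steady level flight, lift balances weight: W = mg = 302000 × 9.81 = 2.9626×10^6 N.
q = ½ρv² = ½ × 0.589 × 217² = 13870 Pa.
CL = W/(q·S) = 2.9626×10^6 / (13870 × 256) = 0.8345.
CD = 0.0208 + 0.0491 × 0.8345² = 0.05499.
D = q·S·CD = 13870 × 256 × 0.05499 = 1.952×10^5 N

D = 1.95×10^5 N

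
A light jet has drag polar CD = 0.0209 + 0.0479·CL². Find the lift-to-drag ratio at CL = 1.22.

CD = 0.0209 + 0.0479 × 1.22² = 0.09219
L/D = CL/CD = 1.22 / 0.09219 = 13.2

L/D = 13.2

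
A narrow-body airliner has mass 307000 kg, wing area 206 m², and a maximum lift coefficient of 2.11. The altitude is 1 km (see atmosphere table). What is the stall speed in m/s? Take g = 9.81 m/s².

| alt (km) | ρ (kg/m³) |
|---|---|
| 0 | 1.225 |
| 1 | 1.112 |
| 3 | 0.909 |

At 1 km, from the table: ρ = 1.112 kg/m³.
Weight W = mg = 307000 × 9.81 = 3.012×10^6 N.
V_stall = √(2W/(ρ·S·CL,max)) = √(2 × 3.012×10^6 / (1.112 × 206 × 2.11))
V_stall = √12460 = 112 m/s

V_stall = 112 m/s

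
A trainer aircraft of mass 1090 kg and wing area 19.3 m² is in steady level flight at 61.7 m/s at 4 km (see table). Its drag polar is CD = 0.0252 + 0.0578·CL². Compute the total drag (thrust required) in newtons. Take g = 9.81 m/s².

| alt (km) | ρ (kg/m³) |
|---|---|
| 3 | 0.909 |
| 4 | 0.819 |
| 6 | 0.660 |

At 4 km, from the table: ρ = 0.819 kg/m³.
Weight W = mg = 1090 × 9.81 = 10693 N; in level flight L = W.
Dynamic pressure q = 0.5 × 0.819 × 61.7² = 1559 Pa.
Required CL = L/(qS) = 10693/(1559·19.3) = 0.3554.
CD = 0.0252 + 0.0578 × 0.3554² = 0.0325.
D = q·S·CD = 1559 × 19.3 × 0.0325 = 977.9 N

D = 978 N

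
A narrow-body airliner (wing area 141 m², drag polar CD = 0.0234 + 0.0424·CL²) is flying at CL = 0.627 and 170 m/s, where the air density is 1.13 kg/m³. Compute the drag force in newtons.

D = 92300 N

CD = 0.0234 + 0.0424 × 0.627² = 0.04007
D = ½ρv²S·CD = ½ × 1.13 × 170² × 141 × 0.04007 = 92300 N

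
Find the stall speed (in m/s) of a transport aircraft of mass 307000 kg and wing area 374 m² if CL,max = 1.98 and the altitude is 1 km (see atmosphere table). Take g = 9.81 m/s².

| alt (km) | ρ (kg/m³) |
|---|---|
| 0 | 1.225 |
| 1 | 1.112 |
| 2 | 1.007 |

At 1 km, from the table: ρ = 1.112 kg/m³.
Stall occurs when L = W at CL,max. W = mg = 307000 × 9.81 = 3.012×10^6 N.
V_stall = √(2W/(ρ·S·CL,max)) = √(2 × 3.012×10^6 / (1.112 × 374 × 1.98))
V_stall = √7315 = 85.5 m/s

V_stall = 85.5 m/s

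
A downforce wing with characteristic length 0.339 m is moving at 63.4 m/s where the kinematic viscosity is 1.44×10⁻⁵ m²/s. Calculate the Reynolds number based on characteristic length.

Re = 1.49×10^6

Re = v·c/ν = 63.4 × 0.339 / (1.44×10⁻⁵) = 1.49×10^6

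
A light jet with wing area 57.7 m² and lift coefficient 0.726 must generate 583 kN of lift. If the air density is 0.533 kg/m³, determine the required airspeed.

L = ½ρv²S·CL ⇒ v = √(2L/(ρ·S·CL))
v = √(2 × 5.83×10^5 / (0.533 × 57.7 × 0.726)) = √52220 = 229 m/s

v = 229 m/s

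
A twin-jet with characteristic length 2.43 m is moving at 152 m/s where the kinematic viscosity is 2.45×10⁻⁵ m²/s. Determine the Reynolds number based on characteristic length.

Re = v·c/ν = 152 × 2.43 / (2.45×10⁻⁵) = 1.51×10^7

Re = 1.51×10^7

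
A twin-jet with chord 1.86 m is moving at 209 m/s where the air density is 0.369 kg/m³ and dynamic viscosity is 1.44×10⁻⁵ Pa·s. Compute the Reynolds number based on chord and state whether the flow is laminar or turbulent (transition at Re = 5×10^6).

Re = 9.96×10^6 (turbulent)

Re = ρ·v·c/μ = 0.369 × 209 × 1.86 / (1.44×10⁻⁵) = 9.96×10^6
Since 9.96×10^6 > 5×10^6, the flow is turbulent.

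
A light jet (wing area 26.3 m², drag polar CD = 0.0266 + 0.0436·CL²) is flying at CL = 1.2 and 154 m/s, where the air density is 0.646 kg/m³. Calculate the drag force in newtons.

CD = 0.0266 + 0.0436 × 1.2² = 0.08938
D = ½ρv²S·CD = ½ × 0.646 × 154² × 26.3 × 0.08938 = 18000 N

D = 18000 N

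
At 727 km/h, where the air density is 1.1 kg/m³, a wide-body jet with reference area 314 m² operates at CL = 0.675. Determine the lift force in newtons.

L = 4.75×10^6 N

Convert speed: v = 727 km/h ÷ 3.6 = 201.9 m/s.
Dynamic pressure q = ½ρv² = ½ × 1.1 × 201.9² = 22430 Pa.
L = q·S·CL = 22430 × 314 × 0.675 = 4.75×10^6 N ≈ 4750 kN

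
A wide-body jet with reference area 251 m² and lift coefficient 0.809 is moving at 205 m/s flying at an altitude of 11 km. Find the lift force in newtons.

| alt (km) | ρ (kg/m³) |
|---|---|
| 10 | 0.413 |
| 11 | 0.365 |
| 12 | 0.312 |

L = 1.56×10^6 N

At 11 km, from the table: ρ = 0.365 kg/m³.
L = ½ρv²S·CL = ½ × 0.365 × 205² × 251 × 0.809 = 1.56×10^6 N ≈ 1560 kN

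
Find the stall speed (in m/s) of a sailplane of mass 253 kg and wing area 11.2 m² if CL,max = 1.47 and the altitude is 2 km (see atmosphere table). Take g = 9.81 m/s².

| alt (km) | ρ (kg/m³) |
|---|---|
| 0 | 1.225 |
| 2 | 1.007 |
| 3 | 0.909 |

At 2 km, from the table: ρ = 1.007 kg/m³.
Weight W = mg = 253 × 9.81 = 2482 N.
V_stall = √(2W/(ρ·S·CL,max)) = √(2 × 2482 / (1.007 × 11.2 × 1.47))
V_stall = √299.4 = 17.3 m/s

V_stall = 17.3 m/s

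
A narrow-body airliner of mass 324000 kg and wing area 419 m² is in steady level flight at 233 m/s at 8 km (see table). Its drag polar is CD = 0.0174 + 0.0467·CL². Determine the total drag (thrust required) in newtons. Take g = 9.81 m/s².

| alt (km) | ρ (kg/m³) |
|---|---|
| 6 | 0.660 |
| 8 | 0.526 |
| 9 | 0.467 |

D = 1.83×10^5 N

At 8 km, from the table: ρ = 0.526 kg/m³.
In steady level flight, lift balances weight: W = mg = 324000 × 9.81 = 3.1784×10^6 N.
q = ½ρv² = ½ × 0.526 × 233² = 14280 Pa.
CL = 2W/(ρv²S) = 2×3.1784×10^6/(0.526×233²×419) = 0.5313.
CD = 0.0174 + 0.0467 × 0.5313² = 0.03058.
D = q·S·CD = 14280 × 419 × 0.03058 = 1.83×10^5 N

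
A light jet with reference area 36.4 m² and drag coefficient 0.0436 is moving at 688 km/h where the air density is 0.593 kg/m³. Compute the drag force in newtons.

D = 17200 N

Convert speed: v = 688 km/h ÷ 3.6 = 191.1 m/s.
Dynamic pressure q = ½ρv² = ½ × 0.593 × 191.1² = 10830 Pa.
D = q·S·CD = 10830 × 36.4 × 0.0436 = 17200 N ≈ 17.2 kN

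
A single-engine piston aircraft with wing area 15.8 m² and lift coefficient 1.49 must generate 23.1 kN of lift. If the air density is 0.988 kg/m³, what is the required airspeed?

L = ½ρv²S·CL ⇒ v = √(2L/(ρ·S·CL))
v = √(2 × 23100 / (0.988 × 15.8 × 1.49)) = √1986 = 44.6 m/s

v = 44.6 m/s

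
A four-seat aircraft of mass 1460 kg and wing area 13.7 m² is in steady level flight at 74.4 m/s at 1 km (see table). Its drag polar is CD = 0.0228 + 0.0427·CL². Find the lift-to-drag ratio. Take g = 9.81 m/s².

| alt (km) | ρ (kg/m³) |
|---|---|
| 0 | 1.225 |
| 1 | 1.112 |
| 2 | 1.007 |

At 1 km, from the table: ρ = 1.112 kg/m³.
In steady level flight, lift balances weight: W = mg = 1460 × 9.81 = 14323 N.
q = ½ρv² = ½ × 1.112 × 74.4² = 3078 Pa.
CL = 2W/(ρv²S) = 2×14323/(1.112×74.4²×13.7) = 0.3397.
CD = 0.0228 + 0.0427 × 0.3397² = 0.02773.
L/D = CL/CD = 0.3397 / 0.02773 = 12.3

L/D = 12.3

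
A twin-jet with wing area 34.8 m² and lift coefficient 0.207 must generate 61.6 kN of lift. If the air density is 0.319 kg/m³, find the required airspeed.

v = 232 m/s

L = ½ρv²S·CL ⇒ v = √(2L/(ρ·S·CL))
v = √(2 × 61600 / (0.319 × 34.8 × 0.207)) = √53610 = 232 m/s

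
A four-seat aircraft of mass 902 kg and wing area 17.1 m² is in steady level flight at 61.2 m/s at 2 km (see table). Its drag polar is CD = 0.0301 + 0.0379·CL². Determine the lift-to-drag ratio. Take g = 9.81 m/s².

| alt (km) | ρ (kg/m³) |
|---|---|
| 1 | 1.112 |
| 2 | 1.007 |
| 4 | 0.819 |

L/D = 8.33

At 2 km, from the table: ρ = 1.007 kg/m³.
Weight W = mg = 902 × 9.81 = 8848.6 N; in level flight L = W.
Dynamic pressure q = 0.5 × 1.007 × 61.2² = 1886 Pa.
CL = 2W/(ρv²S) = 2×8848.6/(1.007×61.2²×17.1) = 0.2744.
CD = 0.0301 + 0.0379 × 0.2744² = 0.03295.
L/D = CL/CD = 0.2744 / 0.03295 = 8.33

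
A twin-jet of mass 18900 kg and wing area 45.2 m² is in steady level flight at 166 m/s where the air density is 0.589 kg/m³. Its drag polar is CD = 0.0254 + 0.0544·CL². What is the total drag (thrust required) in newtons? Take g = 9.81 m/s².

D = 14400 N

In steady level flight, lift balances weight: W = mg = 18900 × 9.81 = 1.8541×10^5 N.
q = ½ρv² = ½ × 0.589 × 166² = 8115 Pa.
Required CL = L/(qS) = 1.8541×10^5/(8115·45.2) = 0.5055.
CD = 0.0254 + 0.0544 × 0.5055² = 0.0393.
D = q·S·CD = 8115 × 45.2 × 0.0393 = 14420 N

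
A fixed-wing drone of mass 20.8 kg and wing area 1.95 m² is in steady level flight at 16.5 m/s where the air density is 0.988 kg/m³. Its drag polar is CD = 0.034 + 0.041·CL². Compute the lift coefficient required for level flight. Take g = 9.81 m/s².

CL = 0.778

In steady level flight, lift balances weight: W = mg = 20.8 × 9.81 = 204.05 N.
Dynamic pressure q = 0.5 × 0.988 × 16.5² = 134.5 Pa.
CL = 2W/(ρv²S) = 2×204.05/(0.988×16.5²×1.95) = 0.778.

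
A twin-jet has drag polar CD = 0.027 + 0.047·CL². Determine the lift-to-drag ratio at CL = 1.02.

CD = 0.027 + 0.047 × 1.02² = 0.0759
L/D = CL/CD = 1.02 / 0.0759 = 13.4

L/D = 13.4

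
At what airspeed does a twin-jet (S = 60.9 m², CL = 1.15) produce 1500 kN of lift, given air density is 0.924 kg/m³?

v = 215 m/s

L = ½ρv²S·CL ⇒ v = √(2L/(ρ·S·CL))
v = √(2 × 1.5×10^6 / (0.924 × 60.9 × 1.15)) = √46360 = 215 m/s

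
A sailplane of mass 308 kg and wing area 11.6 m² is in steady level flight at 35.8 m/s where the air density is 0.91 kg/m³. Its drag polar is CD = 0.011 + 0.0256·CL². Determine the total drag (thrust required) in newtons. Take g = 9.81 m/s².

D = 109 N

Weight W = mg = 308 × 9.81 = 3021.5 N; in level flight L = W.
Dynamic pressure q = 0.5 × 0.91 × 35.8² = 583.1 Pa.
CL = 2W/(ρv²S) = 2×3021.5/(0.91×35.8²×11.6) = 0.4467.
CD = 0.011 + 0.0256 × 0.4467² = 0.01611.
D = q·S·CD = 583.1 × 11.6 × 0.01611 = 109 N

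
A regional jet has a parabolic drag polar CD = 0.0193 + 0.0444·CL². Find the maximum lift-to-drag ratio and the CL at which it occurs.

(L/D)max = 17.1, at CL = 0.659

For CD = CD0 + K·CL², (L/D)max occurs at CL* = √(CD0/K) and equals 1/(2√(K·CD0)).
(L/D)max = 1/(2√(0.0444 × 0.0193)) = 1/(2 × 0.02927) = 17.1
CL* = √(0.0193/0.0444) = 0.659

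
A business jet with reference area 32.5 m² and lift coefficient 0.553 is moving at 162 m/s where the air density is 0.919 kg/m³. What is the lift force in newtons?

L = ½ρv²S·CL = ½ × 0.919 × 162² × 32.5 × 0.553 = 2.17×10^5 N ≈ 217 kN

L = 2.17×10^5 N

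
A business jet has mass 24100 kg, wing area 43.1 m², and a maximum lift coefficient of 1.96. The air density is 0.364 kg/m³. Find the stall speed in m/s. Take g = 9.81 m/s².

V_stall = 124 m/s

Stall occurs when L = W at CL,max. W = mg = 24100 × 9.81 = 2.364×10^5 N.
V_stall = √(2W/(ρ·S·CL,max)) = √(2 × 2.364×10^5 / (0.364 × 43.1 × 1.96))
V_stall = √15380 = 124 m/s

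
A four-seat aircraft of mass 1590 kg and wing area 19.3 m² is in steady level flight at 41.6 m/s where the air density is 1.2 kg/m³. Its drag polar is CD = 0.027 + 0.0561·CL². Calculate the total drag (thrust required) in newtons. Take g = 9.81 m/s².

In steady level flight, lift balances weight: W = mg = 1590 × 9.81 = 15598 N.
Dynamic pressure q = 0.5 × 1.2 × 41.6² = 1038 Pa.
CL = 2W/(ρv²S) = 2×15598/(1.2×41.6²×19.3) = 0.7783.
CD = 0.027 + 0.0561 × 0.7783² = 0.06099.
D = q·S·CD = 1038 × 19.3 × 0.06099 = 1222 N

D = 1220 N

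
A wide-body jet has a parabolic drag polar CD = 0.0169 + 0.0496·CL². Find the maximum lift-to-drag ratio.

For CD = CD0 + K·CL², (L/D)max occurs at CL* = √(CD0/K) and equals 1/(2√(K·CD0)).
(L/D)max = 1/(2√(0.0496 × 0.0169)) = 1/(2 × 0.02895) = 17.3

(L/D)max = 17.3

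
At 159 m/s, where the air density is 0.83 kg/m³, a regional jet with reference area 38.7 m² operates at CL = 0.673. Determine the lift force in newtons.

L = ½ρv²S·CL = ½ × 0.83 × 159² × 38.7 × 0.673 = 2.73×10^5 N ≈ 273 kN

L = 2.73×10^5 N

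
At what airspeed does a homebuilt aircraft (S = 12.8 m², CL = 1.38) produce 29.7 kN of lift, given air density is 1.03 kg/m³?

L = ½ρv²S·CL ⇒ v = √(2L/(ρ·S·CL))
v = √(2 × 29700 / (1.03 × 12.8 × 1.38)) = √3265 = 57.1 m/s

v = 57.1 m/s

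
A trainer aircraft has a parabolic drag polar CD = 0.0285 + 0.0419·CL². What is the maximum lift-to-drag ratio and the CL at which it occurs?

(L/D)max = 14.5, at CL = 0.825

For CD = CD0 + K·CL², (L/D)max occurs at CL* = √(CD0/K) and equals 1/(2√(K·CD0)).
(L/D)max = 1/(2√(0.0419 × 0.0285)) = 1/(2 × 0.03456) = 14.5
CL* = √(0.0285/0.0419) = 0.825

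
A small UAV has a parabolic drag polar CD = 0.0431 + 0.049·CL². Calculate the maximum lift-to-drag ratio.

For CD = CD0 + K·CL², (L/D)max occurs at CL* = √(CD0/K) and equals 1/(2√(K·CD0)).
(L/D)max = 1/(2√(0.049 × 0.0431)) = 1/(2 × 0.04596) = 10.9

(L/D)max = 10.9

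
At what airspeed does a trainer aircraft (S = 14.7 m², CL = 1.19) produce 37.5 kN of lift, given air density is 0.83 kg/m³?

v = 71.9 m/s

L = ½ρv²S·CL ⇒ v = √(2L/(ρ·S·CL))
v = √(2 × 37500 / (0.83 × 14.7 × 1.19)) = √5166 = 71.9 m/s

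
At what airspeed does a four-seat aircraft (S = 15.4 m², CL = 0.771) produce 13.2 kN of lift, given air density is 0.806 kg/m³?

L = ½ρv²S·CL ⇒ v = √(2L/(ρ·S·CL))
v = √(2 × 13200 / (0.806 × 15.4 × 0.771)) = √2759 = 52.5 m/s

v = 52.5 m/s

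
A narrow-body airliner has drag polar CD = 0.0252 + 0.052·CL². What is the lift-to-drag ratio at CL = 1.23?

L/D = 11.8

CD = 0.0252 + 0.052 × 1.23² = 0.1039
L/D = CL/CD = 1.23 / 0.1039 = 11.8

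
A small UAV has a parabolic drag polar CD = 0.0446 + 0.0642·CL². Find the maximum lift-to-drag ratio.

For CD = CD0 + K·CL², (L/D)max occurs at CL* = √(CD0/K) and equals 1/(2√(K·CD0)).
(L/D)max = 1/(2√(0.0642 × 0.0446)) = 1/(2 × 0.05351) = 9.34

(L/D)max = 9.34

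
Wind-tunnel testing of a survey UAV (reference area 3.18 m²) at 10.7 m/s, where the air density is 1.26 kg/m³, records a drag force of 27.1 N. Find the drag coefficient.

From D = ½ρv²S·CD, rearranging gives CD = 2D/(ρv²S).
CD = 2 × 27.1 / (1.26 × 10.7² × 3.18) = 0.118

CD = 0.118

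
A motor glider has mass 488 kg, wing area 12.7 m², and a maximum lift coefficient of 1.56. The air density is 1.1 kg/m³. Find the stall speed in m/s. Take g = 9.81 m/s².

V_stall = 21 m/s

Weight W = mg = 488 × 9.81 = 4787 N.
V_stall = √(2W/(ρ·S·CL,max)) = √(2 × 4787 / (1.1 × 12.7 × 1.56))
V_stall = √439.3 = 21 m/s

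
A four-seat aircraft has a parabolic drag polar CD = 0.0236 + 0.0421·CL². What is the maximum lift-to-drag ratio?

For CD = CD0 + K·CL², (L/D)max occurs at CL* = √(CD0/K) and equals 1/(2√(K·CD0)).
(L/D)max = 1/(2√(0.0421 × 0.0236)) = 1/(2 × 0.03152) = 15.9

(L/D)max = 15.9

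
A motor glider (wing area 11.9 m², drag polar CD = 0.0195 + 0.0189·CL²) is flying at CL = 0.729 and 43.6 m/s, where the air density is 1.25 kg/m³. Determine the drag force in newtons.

D = 418 N

CD = 0.0195 + 0.0189 × 0.729² = 0.02954
D = ½ρv²S·CD = ½ × 1.25 × 43.6² × 11.9 × 0.02954 = 418 N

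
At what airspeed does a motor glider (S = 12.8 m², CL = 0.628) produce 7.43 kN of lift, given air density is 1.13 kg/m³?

L = ½ρv²S·CL ⇒ v = √(2L/(ρ·S·CL))
v = √(2 × 7430 / (1.13 × 12.8 × 0.628)) = √1636 = 40.4 m/s

v = 40.4 m/s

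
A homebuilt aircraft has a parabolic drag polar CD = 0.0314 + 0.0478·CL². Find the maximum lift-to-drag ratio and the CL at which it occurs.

(L/D)max = 12.9, at CL = 0.81

For CD = CD0 + K·CL², (L/D)max occurs at CL* = √(CD0/K) and equals 1/(2√(K·CD0)).
(L/D)max = 1/(2√(0.0478 × 0.0314)) = 1/(2 × 0.03874) = 12.9
CL* = √(0.0314/0.0478) = 0.81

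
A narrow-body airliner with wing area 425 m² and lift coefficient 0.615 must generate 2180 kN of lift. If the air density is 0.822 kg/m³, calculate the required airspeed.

L = ½ρv²S·CL ⇒ v = √(2L/(ρ·S·CL))
v = √(2 × 2.18×10^6 / (0.822 × 425 × 0.615)) = √20290 = 142 m/s

v = 142 m/s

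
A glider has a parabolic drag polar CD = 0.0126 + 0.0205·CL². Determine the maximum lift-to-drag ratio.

(L/D)max = 31.1

For CD = CD0 + K·CL², (L/D)max occurs at CL* = √(CD0/K) and equals 1/(2√(K·CD0)).
(L/D)max = 1/(2√(0.0205 × 0.0126)) = 1/(2 × 0.01607) = 31.1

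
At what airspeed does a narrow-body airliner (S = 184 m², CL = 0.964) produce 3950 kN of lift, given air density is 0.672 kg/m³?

L = ½ρv²S·CL ⇒ v = √(2L/(ρ·S·CL))
v = √(2 × 3.95×10^6 / (0.672 × 184 × 0.964)) = √66280 = 257 m/s

v = 257 m/s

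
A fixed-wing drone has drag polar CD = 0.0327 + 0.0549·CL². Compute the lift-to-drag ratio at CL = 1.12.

CD = 0.0327 + 0.0549 × 1.12² = 0.1016
L/D = CL/CD = 1.12 / 0.1016 = 11

L/D = 11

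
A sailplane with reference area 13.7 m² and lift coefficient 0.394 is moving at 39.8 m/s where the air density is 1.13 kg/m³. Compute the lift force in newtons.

L = 4830 N

Dynamic pressure q = ½ρv² = ½ × 1.13 × 39.8² = 895 Pa.
L = q·S·CL = 895 × 13.7 × 0.394 = 4830 N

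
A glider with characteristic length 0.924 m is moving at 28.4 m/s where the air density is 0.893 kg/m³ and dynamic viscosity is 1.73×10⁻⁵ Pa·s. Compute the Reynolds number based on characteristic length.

Re = 1.35×10^6

Re = ρ·v·c/μ = 0.893 × 28.4 × 0.924 / (1.73×10⁻⁵) = 1.35×10^6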